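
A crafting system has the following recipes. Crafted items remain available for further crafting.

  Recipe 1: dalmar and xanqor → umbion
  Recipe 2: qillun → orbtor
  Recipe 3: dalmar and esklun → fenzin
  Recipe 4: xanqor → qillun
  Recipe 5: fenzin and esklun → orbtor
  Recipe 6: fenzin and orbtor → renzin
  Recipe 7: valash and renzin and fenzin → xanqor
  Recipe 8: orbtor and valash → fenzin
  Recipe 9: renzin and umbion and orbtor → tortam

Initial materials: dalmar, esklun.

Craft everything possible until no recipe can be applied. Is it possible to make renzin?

Yes

Using Recipe 3, dalmar and esklun make fenzin.
Using Recipe 5, fenzin and esklun make orbtor.
fenzin and orbtor → renzin (Recipe 6).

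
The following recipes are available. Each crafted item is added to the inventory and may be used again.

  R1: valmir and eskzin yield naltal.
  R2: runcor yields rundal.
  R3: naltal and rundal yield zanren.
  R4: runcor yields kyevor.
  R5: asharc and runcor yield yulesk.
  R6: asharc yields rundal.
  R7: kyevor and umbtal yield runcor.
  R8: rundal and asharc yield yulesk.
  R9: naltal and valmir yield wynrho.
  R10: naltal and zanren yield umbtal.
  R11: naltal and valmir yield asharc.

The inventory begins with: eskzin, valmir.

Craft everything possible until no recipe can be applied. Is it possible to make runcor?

runcor would need kyevor and umbtal (R7), but kyevor is never obtained.

No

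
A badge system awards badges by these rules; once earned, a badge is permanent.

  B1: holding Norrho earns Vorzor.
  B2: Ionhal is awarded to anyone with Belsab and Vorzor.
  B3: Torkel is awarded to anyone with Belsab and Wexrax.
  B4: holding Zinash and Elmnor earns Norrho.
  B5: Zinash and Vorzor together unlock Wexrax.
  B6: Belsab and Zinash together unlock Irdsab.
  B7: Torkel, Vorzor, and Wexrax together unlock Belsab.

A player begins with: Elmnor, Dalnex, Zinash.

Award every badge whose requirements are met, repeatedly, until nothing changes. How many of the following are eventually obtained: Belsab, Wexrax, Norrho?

With Zinash and Elmnor, Norrho is earned (B4).
With Norrho, Vorzor is earned (B1).
With Zinash and Vorzor, Wexrax is earned (B5).
Belsab would need Torkel, Vorzor, and Wexrax (B7), but Torkel is never earned.
Wexrax: reached.
Norrho: reached.
Reached: Wexrax and Norrho — 2 of the 3.

2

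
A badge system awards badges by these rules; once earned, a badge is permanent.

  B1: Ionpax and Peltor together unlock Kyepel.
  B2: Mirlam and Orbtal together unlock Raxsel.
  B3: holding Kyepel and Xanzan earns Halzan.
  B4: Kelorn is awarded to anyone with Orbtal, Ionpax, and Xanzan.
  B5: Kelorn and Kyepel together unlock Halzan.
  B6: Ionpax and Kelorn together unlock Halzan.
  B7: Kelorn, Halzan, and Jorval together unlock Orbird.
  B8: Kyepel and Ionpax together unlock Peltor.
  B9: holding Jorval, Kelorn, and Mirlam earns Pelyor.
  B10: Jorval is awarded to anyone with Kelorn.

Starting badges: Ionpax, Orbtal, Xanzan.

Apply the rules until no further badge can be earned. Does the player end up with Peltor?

No

Peltor would need Kyepel and Ionpax (B8), but Kyepel is never earned.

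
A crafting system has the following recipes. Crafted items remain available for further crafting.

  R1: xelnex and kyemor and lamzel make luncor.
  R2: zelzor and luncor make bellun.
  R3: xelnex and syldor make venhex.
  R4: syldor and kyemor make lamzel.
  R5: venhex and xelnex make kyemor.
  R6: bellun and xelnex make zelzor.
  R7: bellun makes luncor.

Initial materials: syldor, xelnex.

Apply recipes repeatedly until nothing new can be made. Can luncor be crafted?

Yes

xelnex and syldor → venhex (R3).
venhex and xelnex → kyemor (R5).
Using R4, syldor and kyemor make lamzel.
Using R1, xelnex, kyemor, and lamzel make luncor.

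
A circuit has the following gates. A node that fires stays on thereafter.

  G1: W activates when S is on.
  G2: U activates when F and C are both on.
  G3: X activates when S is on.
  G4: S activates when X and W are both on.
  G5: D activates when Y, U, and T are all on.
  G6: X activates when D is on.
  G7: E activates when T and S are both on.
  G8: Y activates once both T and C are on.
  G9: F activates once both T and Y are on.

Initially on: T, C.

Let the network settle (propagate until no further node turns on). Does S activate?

No

S would need X and W (G4), but W never turns on.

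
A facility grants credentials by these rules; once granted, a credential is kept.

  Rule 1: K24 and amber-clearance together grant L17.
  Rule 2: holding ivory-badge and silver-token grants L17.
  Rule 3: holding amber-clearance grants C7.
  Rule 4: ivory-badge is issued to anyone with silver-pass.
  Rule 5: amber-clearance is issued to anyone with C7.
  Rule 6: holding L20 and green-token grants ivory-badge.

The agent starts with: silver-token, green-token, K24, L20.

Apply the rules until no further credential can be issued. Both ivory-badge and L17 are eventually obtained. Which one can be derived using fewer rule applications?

ivory-badge: Holding L20 and green-token grants ivory-badge (Rule 6). [1 rule application]
L17: Holding L20 and green-token grants ivory-badge (Rule 6). Holding ivory-badge and silver-token grants L17 (Rule 2). [2 rule applications]
ivory-badge needs fewer.

ivory-badge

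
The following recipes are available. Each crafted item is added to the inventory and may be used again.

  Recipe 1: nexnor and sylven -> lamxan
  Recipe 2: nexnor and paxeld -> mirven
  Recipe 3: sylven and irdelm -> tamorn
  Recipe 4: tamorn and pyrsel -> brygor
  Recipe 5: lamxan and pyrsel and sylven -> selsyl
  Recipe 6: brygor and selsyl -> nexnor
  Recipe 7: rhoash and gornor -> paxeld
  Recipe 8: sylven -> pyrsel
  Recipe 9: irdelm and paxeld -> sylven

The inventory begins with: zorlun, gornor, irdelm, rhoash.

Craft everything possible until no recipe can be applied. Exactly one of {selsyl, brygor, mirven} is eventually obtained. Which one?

brygor

Using Recipe 7, rhoash and gornor make paxeld.
Using Recipe 9, irdelm and paxeld make sylven.
sylven and irdelm -> tamorn (Recipe 3).
Using Recipe 8, sylven makes pyrsel.
tamorn and pyrsel -> brygor (Recipe 4).
selsyl would need lamxan, pyrsel, and sylven (Recipe 5), but lamxan is never obtained. mirven would need nexnor and paxeld (Recipe 2), but nexnor is never obtained.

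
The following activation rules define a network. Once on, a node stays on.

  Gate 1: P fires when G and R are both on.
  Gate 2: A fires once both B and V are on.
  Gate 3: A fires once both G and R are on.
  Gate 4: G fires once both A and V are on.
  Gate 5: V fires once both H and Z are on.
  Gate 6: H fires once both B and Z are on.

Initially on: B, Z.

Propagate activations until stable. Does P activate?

No

P would need G and R (Gate 1), but R never turns on.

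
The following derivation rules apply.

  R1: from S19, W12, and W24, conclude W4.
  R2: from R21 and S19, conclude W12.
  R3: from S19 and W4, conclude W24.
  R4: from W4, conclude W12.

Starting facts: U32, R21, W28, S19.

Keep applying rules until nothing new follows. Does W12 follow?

R21 and S19 hold, so W12 follows (R2).

Yes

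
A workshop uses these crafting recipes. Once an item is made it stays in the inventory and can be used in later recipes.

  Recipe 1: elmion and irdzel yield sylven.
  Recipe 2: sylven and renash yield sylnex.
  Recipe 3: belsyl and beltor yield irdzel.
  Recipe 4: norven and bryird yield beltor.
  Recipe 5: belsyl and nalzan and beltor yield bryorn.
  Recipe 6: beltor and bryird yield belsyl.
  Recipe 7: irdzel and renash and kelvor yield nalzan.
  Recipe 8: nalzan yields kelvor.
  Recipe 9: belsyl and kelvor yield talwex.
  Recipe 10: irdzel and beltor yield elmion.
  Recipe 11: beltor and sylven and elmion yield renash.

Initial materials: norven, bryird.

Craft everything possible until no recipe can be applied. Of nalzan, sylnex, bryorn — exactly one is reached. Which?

sylnex

norven and bryird → beltor (Recipe 4).
beltor and bryird → belsyl (Recipe 6).
Using Recipe 3, belsyl and beltor make irdzel.
Using Recipe 10, irdzel and beltor make elmion.
elmion and irdzel → sylven (Recipe 1).
Using Recipe 11, beltor, sylven, and elmion make renash.
Using Recipe 2, sylven and renash make sylnex.
nalzan would need irdzel, renash, and kelvor (Recipe 7), but kelvor is never obtained. bryorn would need belsyl, nalzan, and beltor (Recipe 5), but nalzan is never obtained.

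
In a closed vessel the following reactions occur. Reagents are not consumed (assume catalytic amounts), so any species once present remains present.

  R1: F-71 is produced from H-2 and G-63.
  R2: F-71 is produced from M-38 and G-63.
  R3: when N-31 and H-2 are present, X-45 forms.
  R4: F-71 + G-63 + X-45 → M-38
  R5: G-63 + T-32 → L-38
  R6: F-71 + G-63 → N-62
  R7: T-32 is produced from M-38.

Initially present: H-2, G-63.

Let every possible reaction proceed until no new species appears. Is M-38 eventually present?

No

M-38 would need F-71, G-63, and X-45 (R4), but X-45 never forms.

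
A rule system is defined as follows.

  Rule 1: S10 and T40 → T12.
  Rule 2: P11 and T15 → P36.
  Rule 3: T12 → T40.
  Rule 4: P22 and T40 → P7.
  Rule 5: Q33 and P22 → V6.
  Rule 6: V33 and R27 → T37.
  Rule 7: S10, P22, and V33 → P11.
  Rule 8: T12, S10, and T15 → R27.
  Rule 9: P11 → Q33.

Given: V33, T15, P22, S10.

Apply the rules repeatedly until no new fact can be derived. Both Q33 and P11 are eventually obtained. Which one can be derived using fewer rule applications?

P11

P11: S10, P22, and V33 hold, so P11 follows (Rule 7). [1 rule application]
Q33: From S10, P22, and V33, Rule 7 gives P11. P11 holds, so Q33 follows (Rule 9). [2 rule applications]
P11 needs fewer.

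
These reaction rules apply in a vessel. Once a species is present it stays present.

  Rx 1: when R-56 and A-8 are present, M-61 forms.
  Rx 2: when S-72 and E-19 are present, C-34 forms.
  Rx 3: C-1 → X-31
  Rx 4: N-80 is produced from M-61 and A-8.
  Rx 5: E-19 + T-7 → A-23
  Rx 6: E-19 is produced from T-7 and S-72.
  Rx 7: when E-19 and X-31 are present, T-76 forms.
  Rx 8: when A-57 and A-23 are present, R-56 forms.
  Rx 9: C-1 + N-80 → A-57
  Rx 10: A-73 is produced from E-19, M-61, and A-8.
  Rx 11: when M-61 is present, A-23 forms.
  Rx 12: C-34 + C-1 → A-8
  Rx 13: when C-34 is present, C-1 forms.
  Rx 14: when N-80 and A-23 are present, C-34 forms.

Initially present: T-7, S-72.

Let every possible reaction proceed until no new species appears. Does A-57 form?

No

A-57 would need C-1 and N-80 (Rx 9), but N-80 never forms.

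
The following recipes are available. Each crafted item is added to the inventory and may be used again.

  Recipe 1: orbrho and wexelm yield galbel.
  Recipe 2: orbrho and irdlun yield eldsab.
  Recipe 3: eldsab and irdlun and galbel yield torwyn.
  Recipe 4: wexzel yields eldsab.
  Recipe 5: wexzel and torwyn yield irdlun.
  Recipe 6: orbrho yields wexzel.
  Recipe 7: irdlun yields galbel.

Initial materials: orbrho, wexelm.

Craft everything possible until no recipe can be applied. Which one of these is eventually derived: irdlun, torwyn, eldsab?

Using Recipe 6, orbrho makes wexzel.
wexzel → eldsab (Recipe 4).
irdlun would need wexzel and torwyn (Recipe 5), but torwyn is never obtained. torwyn would need eldsab, irdlun, and galbel (Recipe 3), but irdlun is never obtained.

eldsab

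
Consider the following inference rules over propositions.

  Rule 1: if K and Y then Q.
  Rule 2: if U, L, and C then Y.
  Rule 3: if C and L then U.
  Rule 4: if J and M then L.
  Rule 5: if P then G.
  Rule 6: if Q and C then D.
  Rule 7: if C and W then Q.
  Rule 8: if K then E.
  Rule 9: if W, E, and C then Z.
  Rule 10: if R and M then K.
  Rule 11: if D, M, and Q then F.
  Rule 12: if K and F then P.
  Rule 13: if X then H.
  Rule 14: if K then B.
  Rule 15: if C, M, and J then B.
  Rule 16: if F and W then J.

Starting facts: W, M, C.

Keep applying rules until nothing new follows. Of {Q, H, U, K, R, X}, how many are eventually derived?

From C and W, Rule 7 gives Q.
From Q and C, Rule 6 gives D.
D, M, and Q hold, so F follows (Rule 11).
From F and W, Rule 16 gives J.
J and M hold, so L follows (Rule 4).
C and L hold, so U follows (Rule 3).
Q: reached.
H would need X (Rule 13), but X is never established.
U: reached.
K would need R and M (Rule 10), but R is never established.
No rule produces R, and it is not given.
No rule produces X, and it is not given.
Reached: Q and U — 2 of the 6.

2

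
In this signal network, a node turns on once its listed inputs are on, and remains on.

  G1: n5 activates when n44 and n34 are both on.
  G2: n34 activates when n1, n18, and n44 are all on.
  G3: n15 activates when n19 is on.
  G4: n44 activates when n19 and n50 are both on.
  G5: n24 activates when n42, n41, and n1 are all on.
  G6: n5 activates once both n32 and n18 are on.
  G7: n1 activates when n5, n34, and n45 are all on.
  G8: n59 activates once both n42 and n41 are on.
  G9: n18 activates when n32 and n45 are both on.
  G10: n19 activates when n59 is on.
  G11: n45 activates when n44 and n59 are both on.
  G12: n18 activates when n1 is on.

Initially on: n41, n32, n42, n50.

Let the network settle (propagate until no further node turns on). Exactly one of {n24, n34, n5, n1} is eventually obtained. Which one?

G8: n42 and n41 on → n59 on.
n59 is on, so n19 activates (G10).
G4: n19 and n50 on → n44 on.
G11: n44 and n59 on → n45 on.
n32 and n45 are on, so n18 activates (G9).
G6: n32 and n18 on → n5 on.
n24 would need n42, n41, and n1 (G5), but n1 never turns on. n1 would need n5, n34, and n45 (G7), but n34 never turns on. n34 would need n1, n18, and n44 (G2), but n1 never turns on.

n5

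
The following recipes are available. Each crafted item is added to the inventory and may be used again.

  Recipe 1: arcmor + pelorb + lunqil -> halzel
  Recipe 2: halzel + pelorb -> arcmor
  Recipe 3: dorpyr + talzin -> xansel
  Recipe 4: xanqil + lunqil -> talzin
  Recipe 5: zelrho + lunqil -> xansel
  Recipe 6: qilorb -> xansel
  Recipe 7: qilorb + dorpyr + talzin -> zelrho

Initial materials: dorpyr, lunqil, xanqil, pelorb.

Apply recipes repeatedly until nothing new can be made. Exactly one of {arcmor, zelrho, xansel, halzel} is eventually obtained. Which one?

xansel

Using Recipe 4, xanqil and lunqil make talzin.
dorpyr + talzin -> xansel (Recipe 3).
zelrho would need qilorb, dorpyr, and talzin (Recipe 7), but qilorb is never obtained. arcmor would need halzel and pelorb (Recipe 2), but halzel is never obtained. halzel would need arcmor, pelorb, and lunqil (Recipe 1), but arcmor is never obtained.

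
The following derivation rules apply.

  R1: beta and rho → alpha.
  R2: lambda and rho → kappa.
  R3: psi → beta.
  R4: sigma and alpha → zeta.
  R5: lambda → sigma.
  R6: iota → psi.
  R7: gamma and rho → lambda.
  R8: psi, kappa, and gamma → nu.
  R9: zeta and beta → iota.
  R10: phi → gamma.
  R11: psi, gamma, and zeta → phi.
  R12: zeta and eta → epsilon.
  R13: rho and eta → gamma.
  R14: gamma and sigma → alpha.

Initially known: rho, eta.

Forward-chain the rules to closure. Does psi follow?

No

psi would need iota (R6), but iota is never established.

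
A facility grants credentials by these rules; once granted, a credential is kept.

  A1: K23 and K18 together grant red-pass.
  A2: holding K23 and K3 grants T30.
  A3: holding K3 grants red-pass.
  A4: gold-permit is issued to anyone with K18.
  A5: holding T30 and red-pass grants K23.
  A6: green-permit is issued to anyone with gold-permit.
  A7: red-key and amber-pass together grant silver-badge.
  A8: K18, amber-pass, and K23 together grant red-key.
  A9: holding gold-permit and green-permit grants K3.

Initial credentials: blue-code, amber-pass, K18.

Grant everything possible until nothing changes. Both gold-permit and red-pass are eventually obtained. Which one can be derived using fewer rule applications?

gold-permit

gold-permit: Holding K18 grants gold-permit (A4). [1 rule application]
red-pass: Holding K18 grants gold-permit (A4). Holding gold-permit grants green-permit (A6). Holding gold-permit and green-permit grants K3 (A9). Holding K3 grants red-pass (A3). [4 rule applications]
gold-permit needs fewer.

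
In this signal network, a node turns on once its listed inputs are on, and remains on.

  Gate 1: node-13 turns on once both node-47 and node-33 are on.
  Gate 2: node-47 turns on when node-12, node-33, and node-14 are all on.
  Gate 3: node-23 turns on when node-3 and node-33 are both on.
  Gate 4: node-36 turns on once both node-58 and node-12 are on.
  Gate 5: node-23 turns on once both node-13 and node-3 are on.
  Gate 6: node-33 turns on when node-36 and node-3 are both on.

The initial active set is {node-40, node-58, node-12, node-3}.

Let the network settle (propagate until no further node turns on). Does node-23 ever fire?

Yes

node-58 and node-12 are on, so node-36 turns on (Gate 4).
Gate 6: node-36 and node-3 on → node-33 on.
node-3 and node-33 are on, so node-23 turns on (Gate 3).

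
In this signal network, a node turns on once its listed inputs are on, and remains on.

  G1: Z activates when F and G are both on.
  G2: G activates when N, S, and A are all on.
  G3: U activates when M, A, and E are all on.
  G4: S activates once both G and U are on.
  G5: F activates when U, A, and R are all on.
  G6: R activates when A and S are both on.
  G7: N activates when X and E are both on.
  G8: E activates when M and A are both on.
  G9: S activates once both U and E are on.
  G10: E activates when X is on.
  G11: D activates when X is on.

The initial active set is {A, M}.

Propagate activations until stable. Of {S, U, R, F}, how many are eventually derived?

M and A are on, so E activates (G8).
M, A, and E are on, so U activates (G3).
U and E are on, so S activates (G9).
G6: A and S on → R on.
G5: U, A, and R on → F on.
S: reached.
U: reached.
R: reached.
F: reached.
All 4 are reached.

4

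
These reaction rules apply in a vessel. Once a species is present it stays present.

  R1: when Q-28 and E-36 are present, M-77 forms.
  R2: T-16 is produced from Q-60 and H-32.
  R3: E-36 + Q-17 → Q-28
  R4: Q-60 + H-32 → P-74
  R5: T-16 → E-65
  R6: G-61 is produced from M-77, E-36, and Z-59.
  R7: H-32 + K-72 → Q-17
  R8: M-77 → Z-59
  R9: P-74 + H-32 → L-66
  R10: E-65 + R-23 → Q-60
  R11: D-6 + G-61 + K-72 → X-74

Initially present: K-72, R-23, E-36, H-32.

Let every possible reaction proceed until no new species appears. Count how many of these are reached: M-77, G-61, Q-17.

H-32 and K-72 present → Q-17 forms (R7).
E-36 and Q-17 present → Q-28 forms (R3).
Q-28 and E-36 present → M-77 forms (R1).
M-77 present → Z-59 forms (R8).
M-77, E-36, and Z-59 present → G-61 forms (R6).
M-77: reached.
G-61: reached.
Q-17: reached.
All 3 are reached.

3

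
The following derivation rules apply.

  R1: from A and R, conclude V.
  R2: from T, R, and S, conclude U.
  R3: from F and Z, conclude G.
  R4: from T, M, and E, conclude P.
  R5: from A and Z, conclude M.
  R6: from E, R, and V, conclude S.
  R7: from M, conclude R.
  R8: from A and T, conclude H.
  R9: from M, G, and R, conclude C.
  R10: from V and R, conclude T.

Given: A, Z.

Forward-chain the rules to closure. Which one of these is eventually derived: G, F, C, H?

H

From A and Z, R5 gives M.
From M, R7 gives R.
A and R hold, so V follows (R1).
From V and R, R10 gives T.
A and T hold, so H follows (R8).
G would need F and Z (R3), but F is never established. C would need M, G, and R (R9), but G is never established. No rule produces F, and it is not given.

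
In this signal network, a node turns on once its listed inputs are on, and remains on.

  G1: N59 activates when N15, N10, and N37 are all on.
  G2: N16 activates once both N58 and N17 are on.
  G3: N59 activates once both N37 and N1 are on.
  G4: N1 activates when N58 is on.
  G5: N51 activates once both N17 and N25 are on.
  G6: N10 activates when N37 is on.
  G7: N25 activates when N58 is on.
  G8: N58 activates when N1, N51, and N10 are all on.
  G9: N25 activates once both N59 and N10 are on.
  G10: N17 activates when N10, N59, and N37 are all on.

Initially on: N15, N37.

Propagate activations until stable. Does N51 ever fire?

Yes

N37 is on, so N10 activates (G6).
N15, N10, and N37 are on, so N59 activates (G1).
G10: N10, N59, and N37 on → N17 on.
G9: N59 and N10 on → N25 on.
G5: N17 and N25 on → N51 on.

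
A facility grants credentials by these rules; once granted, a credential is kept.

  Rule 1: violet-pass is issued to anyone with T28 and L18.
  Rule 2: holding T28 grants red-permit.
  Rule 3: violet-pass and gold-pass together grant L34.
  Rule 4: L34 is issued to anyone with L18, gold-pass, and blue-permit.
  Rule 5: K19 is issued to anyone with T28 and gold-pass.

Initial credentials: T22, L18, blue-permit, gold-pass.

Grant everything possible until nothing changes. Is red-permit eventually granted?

red-permit would need T28 (Rule 2), but T28 is never granted.

No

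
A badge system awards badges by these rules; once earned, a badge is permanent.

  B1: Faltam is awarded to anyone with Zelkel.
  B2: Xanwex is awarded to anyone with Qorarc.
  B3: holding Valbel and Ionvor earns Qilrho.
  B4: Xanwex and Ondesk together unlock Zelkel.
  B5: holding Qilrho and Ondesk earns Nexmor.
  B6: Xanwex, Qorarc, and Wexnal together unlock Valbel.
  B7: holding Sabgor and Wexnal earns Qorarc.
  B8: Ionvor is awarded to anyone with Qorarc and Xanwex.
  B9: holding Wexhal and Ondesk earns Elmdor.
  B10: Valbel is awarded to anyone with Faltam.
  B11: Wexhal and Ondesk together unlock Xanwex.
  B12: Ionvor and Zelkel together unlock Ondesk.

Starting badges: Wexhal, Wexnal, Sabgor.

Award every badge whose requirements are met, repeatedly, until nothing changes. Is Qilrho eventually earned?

With Sabgor and Wexnal, Qorarc is earned (B7).
With Qorarc, Xanwex is earned (B2).
With Xanwex, Qorarc, and Wexnal, Valbel is earned (B6).
With Qorarc and Xanwex, Ionvor is earned (B8).
With Valbel and Ionvor, Qilrho is earned (B3).

Yes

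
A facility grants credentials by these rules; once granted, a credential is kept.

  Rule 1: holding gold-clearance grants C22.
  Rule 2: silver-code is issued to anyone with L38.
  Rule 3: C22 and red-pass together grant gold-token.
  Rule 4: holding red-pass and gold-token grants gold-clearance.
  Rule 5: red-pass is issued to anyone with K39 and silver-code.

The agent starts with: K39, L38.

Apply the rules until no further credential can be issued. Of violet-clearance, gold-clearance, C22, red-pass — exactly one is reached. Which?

red-pass

Holding L38 grants silver-code (Rule 2).
Holding K39 and silver-code grants red-pass (Rule 5).
No rule produces violet-clearance, and it is not given. gold-clearance would need red-pass and gold-token (Rule 4), but gold-token is never granted. C22 would need gold-clearance (Rule 1), but gold-clearance is never granted.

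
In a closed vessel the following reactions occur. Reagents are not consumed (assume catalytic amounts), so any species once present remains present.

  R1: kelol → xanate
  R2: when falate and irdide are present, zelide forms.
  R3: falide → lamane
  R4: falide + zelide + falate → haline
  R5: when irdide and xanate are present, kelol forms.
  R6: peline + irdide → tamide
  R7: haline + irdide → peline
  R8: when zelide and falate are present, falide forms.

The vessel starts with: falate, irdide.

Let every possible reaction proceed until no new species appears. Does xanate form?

No

xanate would need kelol (R1), but kelol never forms.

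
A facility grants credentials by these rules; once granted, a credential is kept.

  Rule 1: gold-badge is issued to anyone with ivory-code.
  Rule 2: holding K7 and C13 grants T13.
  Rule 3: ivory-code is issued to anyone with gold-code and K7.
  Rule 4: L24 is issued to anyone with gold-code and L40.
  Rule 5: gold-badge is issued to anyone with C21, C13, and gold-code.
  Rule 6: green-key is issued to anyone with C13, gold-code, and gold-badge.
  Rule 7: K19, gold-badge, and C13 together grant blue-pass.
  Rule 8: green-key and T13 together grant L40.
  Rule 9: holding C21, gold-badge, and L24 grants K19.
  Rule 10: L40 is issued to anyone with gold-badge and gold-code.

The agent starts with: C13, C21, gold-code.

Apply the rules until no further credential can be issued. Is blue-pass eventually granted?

Holding C21, C13, and gold-code grants gold-badge (Rule 5).
Holding gold-badge and gold-code grants L40 (Rule 10).
Holding gold-code and L40 grants L24 (Rule 4).
Holding C21, gold-badge, and L24 grants K19 (Rule 9).
Holding K19, gold-badge, and C13 grants blue-pass (Rule 7).

Yes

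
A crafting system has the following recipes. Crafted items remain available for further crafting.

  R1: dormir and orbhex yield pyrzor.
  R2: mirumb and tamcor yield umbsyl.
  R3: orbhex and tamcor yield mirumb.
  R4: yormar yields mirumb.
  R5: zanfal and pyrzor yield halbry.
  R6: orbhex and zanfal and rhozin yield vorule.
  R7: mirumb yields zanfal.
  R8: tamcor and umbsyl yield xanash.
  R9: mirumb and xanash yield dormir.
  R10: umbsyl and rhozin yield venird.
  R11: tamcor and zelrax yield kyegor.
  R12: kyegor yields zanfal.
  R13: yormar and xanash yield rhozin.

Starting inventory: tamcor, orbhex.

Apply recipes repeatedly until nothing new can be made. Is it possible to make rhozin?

rhozin would need yormar and xanash (R13), but yormar is never obtained.

No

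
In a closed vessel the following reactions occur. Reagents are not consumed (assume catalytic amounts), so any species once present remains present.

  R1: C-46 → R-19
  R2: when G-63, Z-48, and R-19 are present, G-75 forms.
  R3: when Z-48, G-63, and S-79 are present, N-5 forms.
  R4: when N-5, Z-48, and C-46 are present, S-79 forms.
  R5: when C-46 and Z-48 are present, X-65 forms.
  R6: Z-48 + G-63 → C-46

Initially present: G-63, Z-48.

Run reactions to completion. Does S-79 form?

No

S-79 would need N-5, Z-48, and C-46 (R4), but N-5 never forms.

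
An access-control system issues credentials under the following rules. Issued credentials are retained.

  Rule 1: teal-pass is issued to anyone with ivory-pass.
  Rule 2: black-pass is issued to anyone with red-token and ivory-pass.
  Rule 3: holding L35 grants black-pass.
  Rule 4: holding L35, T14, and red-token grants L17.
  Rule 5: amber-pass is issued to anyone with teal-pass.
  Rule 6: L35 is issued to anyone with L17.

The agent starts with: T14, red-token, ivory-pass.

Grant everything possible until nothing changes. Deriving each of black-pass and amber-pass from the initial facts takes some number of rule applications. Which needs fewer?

black-pass: Holding red-token and ivory-pass grants black-pass (Rule 2). [1 rule application]
amber-pass: Holding ivory-pass grants teal-pass (Rule 1). Holding teal-pass grants amber-pass (Rule 5). [2 rule applications]
black-pass needs fewer.

black-pass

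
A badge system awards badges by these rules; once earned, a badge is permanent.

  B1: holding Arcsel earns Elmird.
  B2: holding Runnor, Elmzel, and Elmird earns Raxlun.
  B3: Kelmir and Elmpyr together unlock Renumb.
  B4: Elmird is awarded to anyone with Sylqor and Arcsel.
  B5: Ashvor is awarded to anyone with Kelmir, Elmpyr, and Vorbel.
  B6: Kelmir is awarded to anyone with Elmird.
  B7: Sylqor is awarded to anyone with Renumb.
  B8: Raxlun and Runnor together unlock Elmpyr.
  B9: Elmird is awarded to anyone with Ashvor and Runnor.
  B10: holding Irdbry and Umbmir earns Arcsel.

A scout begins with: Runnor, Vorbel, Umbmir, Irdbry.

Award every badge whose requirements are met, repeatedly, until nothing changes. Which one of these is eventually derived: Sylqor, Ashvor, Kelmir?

Kelmir

With Irdbry and Umbmir, Arcsel is earned (B10).
With Arcsel, Elmird is earned (B1).
With Elmird, Kelmir is earned (B6).
Sylqor would need Renumb (B7), but Renumb is never earned. Ashvor would need Kelmir, Elmpyr, and Vorbel (B5), but Elmpyr is never earned.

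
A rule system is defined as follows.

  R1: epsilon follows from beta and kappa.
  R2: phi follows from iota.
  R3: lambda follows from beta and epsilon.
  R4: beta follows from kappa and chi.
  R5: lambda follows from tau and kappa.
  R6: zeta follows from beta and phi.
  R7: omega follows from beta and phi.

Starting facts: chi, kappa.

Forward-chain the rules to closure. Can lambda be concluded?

Yes

From kappa and chi, R4 gives beta.
beta and kappa hold, so epsilon follows (R1).
From beta and epsilon, R3 gives lambda.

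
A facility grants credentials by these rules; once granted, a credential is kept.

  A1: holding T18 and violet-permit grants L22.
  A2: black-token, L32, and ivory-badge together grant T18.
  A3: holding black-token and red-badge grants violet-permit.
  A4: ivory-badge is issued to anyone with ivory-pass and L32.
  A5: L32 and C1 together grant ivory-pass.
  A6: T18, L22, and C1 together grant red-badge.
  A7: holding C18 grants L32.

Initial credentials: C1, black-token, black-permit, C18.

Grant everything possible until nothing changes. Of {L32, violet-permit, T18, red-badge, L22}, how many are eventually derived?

2

Holding C18 grants L32 (A7).
Holding L32 and C1 grants ivory-pass (A5).
Holding ivory-pass and L32 grants ivory-badge (A4).
Holding black-token, L32, and ivory-badge grants T18 (A2).
L32: reached.
violet-permit would need black-token and red-badge (A3), but red-badge is never granted.
T18: reached.
red-badge would need T18, L22, and C1 (A6), but L22 is never granted.
L22 would need T18 and violet-permit (A1), but violet-permit is never granted.
Reached: L32 and T18 — 2 of the 5.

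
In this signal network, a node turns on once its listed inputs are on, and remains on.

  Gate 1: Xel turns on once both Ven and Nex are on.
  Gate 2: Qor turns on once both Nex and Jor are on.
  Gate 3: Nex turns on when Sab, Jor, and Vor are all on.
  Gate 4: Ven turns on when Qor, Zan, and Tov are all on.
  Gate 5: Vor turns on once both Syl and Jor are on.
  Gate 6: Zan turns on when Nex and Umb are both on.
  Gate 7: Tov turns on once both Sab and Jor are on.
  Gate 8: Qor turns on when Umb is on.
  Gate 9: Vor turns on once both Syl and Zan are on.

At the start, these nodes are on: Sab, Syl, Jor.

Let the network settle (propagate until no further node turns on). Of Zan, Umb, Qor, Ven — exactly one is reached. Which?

Gate 5: Syl and Jor on → Vor on.
Gate 3: Sab, Jor, and Vor on → Nex on.
Gate 2: Nex and Jor on → Qor on.
Zan would need Nex and Umb (Gate 6), but Umb never turns on. No rule produces Umb, and it is not given. Ven would need Qor, Zan, and Tov (Gate 4), but Zan never turns on.

Qor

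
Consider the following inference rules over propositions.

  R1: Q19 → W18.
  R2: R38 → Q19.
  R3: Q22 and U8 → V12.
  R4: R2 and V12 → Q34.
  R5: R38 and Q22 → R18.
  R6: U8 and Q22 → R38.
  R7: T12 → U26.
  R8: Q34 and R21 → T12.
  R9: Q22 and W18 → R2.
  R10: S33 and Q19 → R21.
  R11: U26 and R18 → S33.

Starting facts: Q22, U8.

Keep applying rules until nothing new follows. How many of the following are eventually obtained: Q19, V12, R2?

3

Q22 and U8 hold, so V12 follows (R3).
From U8 and Q22, R6 gives R38.
R38 holds, so Q19 follows (R2).
From Q19, R1 gives W18.
Q22 and W18 hold, so R2 follows (R9).
Q19: reached.
V12: reached.
R2: reached.
All 3 are reached.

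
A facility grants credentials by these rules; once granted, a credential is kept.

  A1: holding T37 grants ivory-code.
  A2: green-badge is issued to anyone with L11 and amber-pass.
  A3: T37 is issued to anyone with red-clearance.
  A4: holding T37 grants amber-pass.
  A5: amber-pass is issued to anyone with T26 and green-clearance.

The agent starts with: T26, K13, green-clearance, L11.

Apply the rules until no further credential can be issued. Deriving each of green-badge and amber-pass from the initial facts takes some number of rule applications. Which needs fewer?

amber-pass

amber-pass: Holding T26 and green-clearance grants amber-pass (A5). [1 rule application]
green-badge: Holding T26 and green-clearance grants amber-pass (A5). Holding L11 and amber-pass grants green-badge (A2). [2 rule applications]
amber-pass needs fewer.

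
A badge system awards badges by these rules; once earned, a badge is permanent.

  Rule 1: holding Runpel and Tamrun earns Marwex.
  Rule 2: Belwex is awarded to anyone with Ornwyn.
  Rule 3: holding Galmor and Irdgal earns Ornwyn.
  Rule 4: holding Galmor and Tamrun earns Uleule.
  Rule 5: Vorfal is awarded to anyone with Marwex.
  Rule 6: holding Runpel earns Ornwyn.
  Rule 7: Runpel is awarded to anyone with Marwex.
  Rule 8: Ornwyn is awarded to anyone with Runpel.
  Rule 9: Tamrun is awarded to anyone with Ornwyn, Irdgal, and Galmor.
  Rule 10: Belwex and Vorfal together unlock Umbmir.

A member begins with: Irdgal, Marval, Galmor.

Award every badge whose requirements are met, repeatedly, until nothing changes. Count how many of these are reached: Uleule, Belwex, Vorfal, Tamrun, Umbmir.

With Galmor and Irdgal, Ornwyn is earned (Rule 3).
With Ornwyn, Irdgal, and Galmor, Tamrun is earned (Rule 9).
With Ornwyn, Belwex is earned (Rule 2).
With Galmor and Tamrun, Uleule is earned (Rule 4).
Uleule: reached.
Belwex: reached.
Vorfal would need Marwex (Rule 5), but Marwex is never earned.
Tamrun: reached.
Umbmir would need Belwex and Vorfal (Rule 10), but Vorfal is never earned.
Reached: Uleule, Belwex, and Tamrun — 3 of the 5.

3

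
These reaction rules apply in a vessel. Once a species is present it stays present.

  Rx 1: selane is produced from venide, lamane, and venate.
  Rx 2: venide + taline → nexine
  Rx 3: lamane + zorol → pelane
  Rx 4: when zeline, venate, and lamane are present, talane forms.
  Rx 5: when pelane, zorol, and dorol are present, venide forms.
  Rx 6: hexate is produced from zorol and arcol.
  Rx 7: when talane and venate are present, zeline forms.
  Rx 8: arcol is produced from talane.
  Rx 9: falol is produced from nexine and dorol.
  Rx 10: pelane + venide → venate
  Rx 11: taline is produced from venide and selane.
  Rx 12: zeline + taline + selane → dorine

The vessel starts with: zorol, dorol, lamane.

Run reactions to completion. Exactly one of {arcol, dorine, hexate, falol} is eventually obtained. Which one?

lamane and zorol present → pelane forms (Rx 3).
pelane, zorol, and dorol present → venide forms (Rx 5).
pelane and venide present → venate forms (Rx 10).
venide, lamane, and venate present → selane forms (Rx 1).
venide and selane present → taline forms (Rx 11).
venide and taline present → nexine forms (Rx 2).
nexine and dorol present → falol forms (Rx 9).
arcol would need talane (Rx 8), but talane never forms. dorine would need zeline, taline, and selane (Rx 12), but zeline never forms. hexate would need zorol and arcol (Rx 6), but arcol never forms.

falol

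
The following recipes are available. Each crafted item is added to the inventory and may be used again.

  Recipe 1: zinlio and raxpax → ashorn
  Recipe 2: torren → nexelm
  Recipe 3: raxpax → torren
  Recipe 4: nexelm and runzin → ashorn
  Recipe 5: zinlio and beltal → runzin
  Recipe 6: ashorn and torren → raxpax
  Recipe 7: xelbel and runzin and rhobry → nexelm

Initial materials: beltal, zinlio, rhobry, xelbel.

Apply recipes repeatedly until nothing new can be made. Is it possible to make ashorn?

Yes

zinlio and beltal → runzin (Recipe 5).
xelbel and runzin and rhobry → nexelm (Recipe 7).
nexelm and runzin → ashorn (Recipe 4).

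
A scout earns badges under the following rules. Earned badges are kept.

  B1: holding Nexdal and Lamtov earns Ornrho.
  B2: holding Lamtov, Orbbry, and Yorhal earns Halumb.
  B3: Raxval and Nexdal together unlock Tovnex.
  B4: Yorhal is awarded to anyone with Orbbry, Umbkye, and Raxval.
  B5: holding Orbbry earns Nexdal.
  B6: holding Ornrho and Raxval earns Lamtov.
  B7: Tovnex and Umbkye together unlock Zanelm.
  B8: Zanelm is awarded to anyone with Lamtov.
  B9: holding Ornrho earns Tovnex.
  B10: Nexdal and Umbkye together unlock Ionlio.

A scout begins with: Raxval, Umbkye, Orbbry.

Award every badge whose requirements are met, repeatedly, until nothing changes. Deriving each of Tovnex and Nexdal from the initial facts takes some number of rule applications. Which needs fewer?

Nexdal

Nexdal: With Orbbry, Nexdal is earned (B5). [1 rule application]
Tovnex: With Orbbry, Nexdal is earned (B5). With Raxval and Nexdal, Tovnex is earned (B3). [2 rule applications]
Nexdal needs fewer.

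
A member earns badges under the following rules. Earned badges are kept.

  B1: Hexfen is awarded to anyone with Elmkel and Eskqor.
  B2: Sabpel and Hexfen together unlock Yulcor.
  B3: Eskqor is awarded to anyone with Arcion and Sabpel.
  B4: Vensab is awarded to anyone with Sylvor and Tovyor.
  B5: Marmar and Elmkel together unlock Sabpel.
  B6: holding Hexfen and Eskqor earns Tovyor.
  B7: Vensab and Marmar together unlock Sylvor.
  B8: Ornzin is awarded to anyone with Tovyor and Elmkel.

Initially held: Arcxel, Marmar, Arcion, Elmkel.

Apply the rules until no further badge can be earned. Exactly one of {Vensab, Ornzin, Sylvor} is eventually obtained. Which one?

Ornzin

With Marmar and Elmkel, Sabpel is earned (B5).
With Arcion and Sabpel, Eskqor is earned (B3).
With Elmkel and Eskqor, Hexfen is earned (B1).
With Hexfen and Eskqor, Tovyor is earned (B6).
With Tovyor and Elmkel, Ornzin is earned (B8).
Sylvor would need Vensab and Marmar (B7), but Vensab is never earned. Vensab would need Sylvor and Tovyor (B4), but Sylvor is never earned.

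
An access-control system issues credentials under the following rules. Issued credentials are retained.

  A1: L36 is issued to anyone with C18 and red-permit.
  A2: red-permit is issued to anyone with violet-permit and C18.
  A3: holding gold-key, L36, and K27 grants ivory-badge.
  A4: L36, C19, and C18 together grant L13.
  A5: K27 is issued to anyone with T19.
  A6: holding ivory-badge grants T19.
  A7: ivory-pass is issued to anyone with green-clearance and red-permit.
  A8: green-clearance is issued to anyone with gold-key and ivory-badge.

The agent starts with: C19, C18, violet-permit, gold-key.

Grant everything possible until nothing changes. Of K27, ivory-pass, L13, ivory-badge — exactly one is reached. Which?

L13

Holding violet-permit and C18 grants red-permit (A2).
Holding C18 and red-permit grants L36 (A1).
Holding L36, C19, and C18 grants L13 (A4).
K27 would need T19 (A5), but T19 is never granted. ivory-badge would need gold-key, L36, and K27 (A3), but K27 is never granted. ivory-pass would need green-clearance and red-permit (A7), but green-clearance is never granted.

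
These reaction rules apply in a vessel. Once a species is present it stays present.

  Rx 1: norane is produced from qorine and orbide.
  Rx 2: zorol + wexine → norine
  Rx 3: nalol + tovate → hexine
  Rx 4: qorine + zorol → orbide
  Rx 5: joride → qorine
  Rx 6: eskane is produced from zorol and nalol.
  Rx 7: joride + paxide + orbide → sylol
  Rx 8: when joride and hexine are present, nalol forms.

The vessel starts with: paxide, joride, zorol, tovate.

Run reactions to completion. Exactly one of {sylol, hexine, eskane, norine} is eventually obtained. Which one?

sylol

joride present → qorine forms (Rx 5).
qorine and zorol present → orbide forms (Rx 4).
joride, paxide, and orbide present → sylol forms (Rx 7).
norine would need zorol and wexine (Rx 2), but wexine never forms. eskane would need zorol and nalol (Rx 6), but nalol never forms. hexine would need nalol and tovate (Rx 3), but nalol never forms.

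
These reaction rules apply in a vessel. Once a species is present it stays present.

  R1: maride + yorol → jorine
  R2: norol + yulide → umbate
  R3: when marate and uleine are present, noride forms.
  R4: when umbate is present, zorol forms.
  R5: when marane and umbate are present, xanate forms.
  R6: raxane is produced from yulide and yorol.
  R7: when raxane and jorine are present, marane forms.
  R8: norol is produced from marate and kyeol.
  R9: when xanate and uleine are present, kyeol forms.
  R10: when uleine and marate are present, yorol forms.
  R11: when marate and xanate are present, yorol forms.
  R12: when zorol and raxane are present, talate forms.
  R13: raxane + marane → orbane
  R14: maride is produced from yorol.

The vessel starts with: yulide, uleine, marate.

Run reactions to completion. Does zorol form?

zorol would need umbate (R4), but umbate never forms.

No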